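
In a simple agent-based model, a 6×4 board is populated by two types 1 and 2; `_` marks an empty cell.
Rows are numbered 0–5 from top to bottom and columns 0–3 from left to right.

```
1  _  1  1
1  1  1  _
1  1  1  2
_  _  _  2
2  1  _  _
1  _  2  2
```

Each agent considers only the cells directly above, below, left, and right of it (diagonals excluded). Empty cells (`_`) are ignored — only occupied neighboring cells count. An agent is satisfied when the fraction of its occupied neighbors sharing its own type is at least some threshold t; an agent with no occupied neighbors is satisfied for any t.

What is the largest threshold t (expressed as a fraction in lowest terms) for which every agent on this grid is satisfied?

0/1

Row 0: (0,0)1 1/1 · (0,2)1 2/2 · (0,3)1 1/1
Row 1: (1,0)1 3/3 · (1,1)1 3/3 · (1,2)1 3/3
Row 2: (2,0)1 2/2 · (2,1)1 3/3 · (2,2)1 2/3 · (2,3)2 1/2
Row 3: (3,3)2 1/1
Row 4: (4,0)2 0/2 · (4,1)1 0/1
Row 5: (5,0)1 0/1 · (5,2)2 1/1 · (5,3)2 1/1
The smallest same-type fraction is 0/2 at (4,0), which reduces to 0/1. Any threshold above that leaves this agent unsatisfied.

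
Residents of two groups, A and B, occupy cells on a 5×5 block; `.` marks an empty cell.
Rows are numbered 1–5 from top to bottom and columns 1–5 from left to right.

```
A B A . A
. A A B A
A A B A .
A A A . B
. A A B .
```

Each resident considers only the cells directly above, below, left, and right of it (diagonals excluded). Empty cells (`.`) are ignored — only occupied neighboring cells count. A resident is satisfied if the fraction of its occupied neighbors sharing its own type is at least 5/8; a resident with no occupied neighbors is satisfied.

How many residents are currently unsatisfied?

9

(1,1)A 0/1 unhappy
(1,2)B 0/3 unhappy
(1,3)A 1/2 unhappy
(1,5)A 1/1 ok
(2,2)A 2/3 ok
(2,3)A 2/4 unhappy
(2,4)B 0/3 unhappy
(2,5)A 1/2 unhappy
(3,1)A 2/2 ok
(3,2)A 3/4 ok
(3,3)B 0/4 unhappy
(3,4)A 0/2 unhappy
(4,1)A 2/2 ok
(4,2)A 4/4 ok
(4,3)A 2/3 ok
(4,5)B 0/0 ok
(5,2)A 2/2 ok
(5,3)A 2/3 ok
(5,4)B 0/1 unhappy
Unsatisfied: (1,1), (1,2), (1,3), (2,3), (2,4), (2,5), (3,3), (3,4), (5,4) — 9 in total.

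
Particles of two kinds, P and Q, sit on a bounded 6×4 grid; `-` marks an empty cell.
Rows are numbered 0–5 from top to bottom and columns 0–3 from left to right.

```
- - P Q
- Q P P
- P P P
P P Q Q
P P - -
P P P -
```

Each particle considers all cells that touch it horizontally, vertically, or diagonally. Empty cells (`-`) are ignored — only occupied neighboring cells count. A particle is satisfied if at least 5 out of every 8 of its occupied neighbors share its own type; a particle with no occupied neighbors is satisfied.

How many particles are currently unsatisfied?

6

(0,2)P 2/4 not
(0,3)Q 0/3 not
(1,1)Q 0/4 not
(1,2)P 5/7 satisfied
(1,3)P 4/5 satisfied
(2,1)P 4/6 satisfied
(2,2)P 5/8 satisfied
(2,3)P 3/5 not
(3,0)P 4/4 satisfied
(3,1)P 5/6 satisfied
(3,2)Q 1/6 not
(3,3)Q 1/3 not
(4,0)P 5/5 satisfied
(4,1)P 6/7 satisfied
(5,0)P 3/3 satisfied
(5,1)P 4/4 satisfied
(5,2)P 2/2 satisfied
Unsatisfied: (0,2), (0,3), (1,1), (2,3), (3,2), (3,3) — 6 in total.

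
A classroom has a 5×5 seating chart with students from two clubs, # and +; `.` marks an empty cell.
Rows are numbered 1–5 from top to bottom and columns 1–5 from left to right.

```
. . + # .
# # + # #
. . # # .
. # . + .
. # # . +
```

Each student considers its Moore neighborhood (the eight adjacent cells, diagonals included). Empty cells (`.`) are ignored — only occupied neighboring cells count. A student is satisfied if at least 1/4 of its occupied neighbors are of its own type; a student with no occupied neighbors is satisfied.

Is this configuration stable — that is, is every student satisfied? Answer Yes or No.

No

(1,3)+ 1/4 ok
(1,4)# 2/4 ok
(2,1)# 1/1 ok
(2,2)# 2/4 ok
(2,3)+ 1/6 unhappy
(2,4)# 4/6 ok
(2,5)# 3/3 ok
(3,3)# 4/6 ok
(3,4)# 3/5 ok
(4,2)# 3/3 ok
(4,4)+ 1/4 ok
(5,2)# 2/2 ok
(5,3)# 2/3 ok
(5,5)+ 1/1 ok
For instance (2,3) has only 1/6 same-type neighbors, below 1/4.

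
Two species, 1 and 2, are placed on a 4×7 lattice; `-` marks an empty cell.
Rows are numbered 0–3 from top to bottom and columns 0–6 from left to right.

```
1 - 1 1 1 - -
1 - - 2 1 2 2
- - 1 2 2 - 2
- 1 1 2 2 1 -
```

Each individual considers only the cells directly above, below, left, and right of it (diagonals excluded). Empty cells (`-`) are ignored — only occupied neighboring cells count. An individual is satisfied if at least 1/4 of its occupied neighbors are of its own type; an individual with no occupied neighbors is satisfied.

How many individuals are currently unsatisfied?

1

(0,0)1 1/1 ✓
(0,2)1 1/1 ✓
(0,3)1 2/3 ✓
(0,4)1 2/2 ✓
(1,0)1 1/1 ✓
(1,3)2 1/3 ✓
(1,4)1 1/4 ✓
(1,5)2 1/2 ✓
(1,6)2 2/2 ✓
(2,2)1 1/2 ✓
(2,3)2 3/4 ✓
(2,4)2 2/3 ✓
(2,6)2 1/1 ✓
(3,1)1 1/1 ✓
(3,2)1 2/3 ✓
(3,3)2 2/3 ✓
(3,4)2 2/3 ✓
(3,5)1 0/1 ✗
Unsatisfied: (3,5) — 1 in total.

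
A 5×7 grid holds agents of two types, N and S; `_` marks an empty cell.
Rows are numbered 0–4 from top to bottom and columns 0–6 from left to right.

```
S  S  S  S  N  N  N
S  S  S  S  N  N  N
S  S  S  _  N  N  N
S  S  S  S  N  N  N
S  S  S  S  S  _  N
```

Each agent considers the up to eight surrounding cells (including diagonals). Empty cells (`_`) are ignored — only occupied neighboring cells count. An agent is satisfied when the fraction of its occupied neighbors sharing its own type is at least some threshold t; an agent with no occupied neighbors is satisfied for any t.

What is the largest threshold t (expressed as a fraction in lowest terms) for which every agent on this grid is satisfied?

(0,0)S 3/3
(0,1)S 5/5
(0,2)S 5/5
(0,3)S 3/5
(0,4)N 3/5
(0,5)N 5/5
(0,6)N 3/3
(1,0)S 5/5
(1,1)S 8/8
(1,2)S 7/7
(1,3)S 4/7
(1,4)N 5/7
(1,5)N 8/8
(1,6)N 5/5
(2,0)S 5/5
(2,1)S 8/8
(2,2)S 7/7
(2,4)N 5/7
(2,5)N 8/8
(2,6)N 5/5
(3,0)S 5/5
(3,1)S 8/8
(3,2)S 7/7
(3,3)S 5/7
(3,4)N 3/6
(3,5)N 6/7
(3,6)N 4/4
(4,0)S 3/3
(4,1)S 5/5
(4,2)S 5/5
(4,3)S 4/5
(4,4)S 2/4
(4,6)N 2/2
The smallest same-type fraction is 3/6 at (3,4), which reduces to 1/2. Any threshold above that leaves this agent unsatisfied.

1/2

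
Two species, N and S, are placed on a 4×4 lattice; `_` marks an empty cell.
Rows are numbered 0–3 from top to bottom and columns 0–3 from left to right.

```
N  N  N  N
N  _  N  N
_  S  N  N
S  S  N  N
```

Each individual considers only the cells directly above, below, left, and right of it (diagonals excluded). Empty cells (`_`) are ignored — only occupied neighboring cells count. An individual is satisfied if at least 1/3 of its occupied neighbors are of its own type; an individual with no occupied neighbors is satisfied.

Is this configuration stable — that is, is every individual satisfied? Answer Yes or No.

Yes

Row 0: (0,0)N 2/2 ✓ · (0,1)N 2/2 ✓ · (0,2)N 3/3 ✓ · (0,3)N 2/2 ✓
Row 1: (1,0)N 1/1 ✓ · (1,2)N 3/3 ✓ · (1,3)N 3/3 ✓
Row 2: (2,1)S 1/2 ✓ · (2,2)N 3/4 ✓ · (2,3)N 3/3 ✓
Row 3: (3,0)S 1/1 ✓ · (3,1)S 2/3 ✓ · (3,2)N 2/3 ✓ · (3,3)N 2/2 ✓
All meet the threshold, so the configuration is stable.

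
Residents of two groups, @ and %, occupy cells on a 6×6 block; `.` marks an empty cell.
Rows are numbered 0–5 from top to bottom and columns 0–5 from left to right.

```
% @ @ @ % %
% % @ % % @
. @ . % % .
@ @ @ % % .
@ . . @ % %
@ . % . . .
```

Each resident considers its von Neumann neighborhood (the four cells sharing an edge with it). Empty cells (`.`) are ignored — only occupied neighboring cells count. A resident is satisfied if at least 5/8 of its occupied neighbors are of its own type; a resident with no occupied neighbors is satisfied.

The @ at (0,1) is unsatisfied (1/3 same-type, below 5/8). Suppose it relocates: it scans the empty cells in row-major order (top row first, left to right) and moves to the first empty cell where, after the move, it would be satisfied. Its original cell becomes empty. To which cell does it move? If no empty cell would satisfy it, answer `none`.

(2,0)

Vacating (0,1). Empty cells in order:
  (2,0): 2/3 same-type → satisfied — stop here.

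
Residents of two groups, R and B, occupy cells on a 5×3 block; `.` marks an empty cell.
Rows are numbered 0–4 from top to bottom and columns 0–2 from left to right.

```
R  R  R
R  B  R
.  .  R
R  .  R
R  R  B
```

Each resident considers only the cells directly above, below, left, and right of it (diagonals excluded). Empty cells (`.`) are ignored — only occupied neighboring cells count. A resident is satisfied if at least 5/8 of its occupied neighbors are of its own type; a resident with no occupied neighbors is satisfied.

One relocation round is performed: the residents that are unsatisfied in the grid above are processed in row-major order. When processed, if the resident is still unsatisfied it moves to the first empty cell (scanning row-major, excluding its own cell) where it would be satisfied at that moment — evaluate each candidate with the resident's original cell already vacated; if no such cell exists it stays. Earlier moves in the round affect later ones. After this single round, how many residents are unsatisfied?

Initially unsatisfied (in order): (1,0), (1,1), (3,2), (4,1), (4,2).
  (1,0) → (2,0).
  (1,1): no empty cell satisfies it; stays.
  (3,2) → (1,0).
  (4,1) → (2,1).
  (4,2): now satisfied by earlier moves; stays.
Resulting grid:
R R R
R B R
R R R
R . .
R . B
Unsatisfied now: (1,1).

1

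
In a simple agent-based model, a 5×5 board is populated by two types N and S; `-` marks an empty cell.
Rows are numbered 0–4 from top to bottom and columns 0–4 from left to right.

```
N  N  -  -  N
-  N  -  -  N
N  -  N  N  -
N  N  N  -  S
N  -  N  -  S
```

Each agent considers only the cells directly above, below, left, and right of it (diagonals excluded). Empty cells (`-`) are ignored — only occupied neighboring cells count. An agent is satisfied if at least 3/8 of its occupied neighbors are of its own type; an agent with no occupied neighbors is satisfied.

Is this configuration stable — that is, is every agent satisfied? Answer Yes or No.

Yes

Row 0: (0,0)N 1/1 ok · (0,1)N 2/2 ok · (0,4)N 1/1 ok
Row 1: (1,1)N 1/1 ok · (1,4)N 1/1 ok
Row 2: (2,0)N 1/1 ok · (2,2)N 2/2 ok · (2,3)N 1/1 ok
Row 3: (3,0)N 3/3 ok · (3,1)N 2/2 ok · (3,2)N 3/3 ok · (3,4)S 1/1 ok
Row 4: (4,0)N 1/1 ok · (4,2)N 1/1 ok · (4,4)S 1/1 ok
All meet the threshold, so the configuration is stable.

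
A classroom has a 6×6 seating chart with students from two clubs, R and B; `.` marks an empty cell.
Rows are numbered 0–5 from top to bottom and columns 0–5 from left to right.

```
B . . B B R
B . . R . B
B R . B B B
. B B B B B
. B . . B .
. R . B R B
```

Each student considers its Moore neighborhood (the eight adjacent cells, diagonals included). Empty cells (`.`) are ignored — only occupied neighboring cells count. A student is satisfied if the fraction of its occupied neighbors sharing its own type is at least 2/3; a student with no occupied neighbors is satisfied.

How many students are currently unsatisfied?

Row 0: (0,0)B 1/1 ok · (0,3)B 1/2 unhappy · (0,4)B 2/4 unhappy · (0,5)R 0/2 unhappy
Row 1: (1,0)B 2/3 ok · (1,3)R 0/4 unhappy · (1,5)B 3/4 ok
Row 2: (2,0)B 2/3 ok · (2,1)R 0/4 unhappy · (2,3)B 4/5 ok · (2,4)B 6/7 ok · (2,5)B 4/4 ok
Row 3: (3,1)B 3/4 ok · (3,2)B 4/5 ok · (3,3)B 5/5 ok · (3,4)B 6/6 ok · (3,5)B 4/4 ok
Row 4: (4,1)B 2/3 ok · (4,4)B 5/6 ok
Row 5: (5,1)R 0/1 unhappy · (5,3)B 1/2 unhappy · (5,4)R 0/3 unhappy · (5,5)B 1/2 unhappy
Unsatisfied: (0,3), (0,4), (0,5), (1,3), (2,1), (5,1), (5,3), (5,4), (5,5) — 9 in total.

9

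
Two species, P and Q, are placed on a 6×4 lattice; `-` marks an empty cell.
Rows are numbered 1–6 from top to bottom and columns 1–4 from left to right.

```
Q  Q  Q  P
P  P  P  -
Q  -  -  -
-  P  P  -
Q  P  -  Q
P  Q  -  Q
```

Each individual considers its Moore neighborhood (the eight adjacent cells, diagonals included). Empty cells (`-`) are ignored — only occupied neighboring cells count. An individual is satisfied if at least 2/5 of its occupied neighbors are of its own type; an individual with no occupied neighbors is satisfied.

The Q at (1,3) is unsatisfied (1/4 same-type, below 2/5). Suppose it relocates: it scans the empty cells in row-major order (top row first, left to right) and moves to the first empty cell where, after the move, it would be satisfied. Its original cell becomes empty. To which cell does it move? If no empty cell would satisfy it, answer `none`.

Vacating (1,3). Empty cells in order:
  (2,4): 0/2 same-type → still unsatisfied.
  (3,2): 1/6 same-type → still unsatisfied.
  (3,3): 0/4 same-type → still unsatisfied.
  (3,4): 0/2 same-type → still unsatisfied.
  (4,1): 2/4 same-type → satisfied — stop here.

(4,1)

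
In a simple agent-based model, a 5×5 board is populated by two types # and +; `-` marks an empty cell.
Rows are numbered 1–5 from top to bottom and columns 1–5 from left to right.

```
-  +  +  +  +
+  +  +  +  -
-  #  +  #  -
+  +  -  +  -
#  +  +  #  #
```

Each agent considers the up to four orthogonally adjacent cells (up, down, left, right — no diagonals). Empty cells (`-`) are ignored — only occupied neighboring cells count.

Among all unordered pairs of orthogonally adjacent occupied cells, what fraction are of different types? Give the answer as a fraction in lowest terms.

5/12

Scan each occupied cell's neighbors to the right and below so each pair is counted once.
From row 1: 0 unlike of 6 pairs (running 0/6).
From row 2: 2 unlike of 6 pairs (running 2/12).
From row 3: 4 unlike of 4 pairs (running 6/16).
From row 4: 2 unlike of 4 pairs (running 8/20).
From row 5: 2 unlike of 4 pairs (running 10/24).
Total adjacent occupied pairs: 24; unlike-type pairs: 10.
10/24 reduces to 5/12.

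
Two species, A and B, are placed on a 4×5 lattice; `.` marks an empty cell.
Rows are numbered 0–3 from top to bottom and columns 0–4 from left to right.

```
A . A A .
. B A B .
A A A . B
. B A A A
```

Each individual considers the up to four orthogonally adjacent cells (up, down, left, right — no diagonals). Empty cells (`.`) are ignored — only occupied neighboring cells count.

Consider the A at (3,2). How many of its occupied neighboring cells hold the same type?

2

Occupied neighbors of (3,2): (2,2)=A, (3,1)=B, (3,3)=A.
Same type (A): 2 of 3.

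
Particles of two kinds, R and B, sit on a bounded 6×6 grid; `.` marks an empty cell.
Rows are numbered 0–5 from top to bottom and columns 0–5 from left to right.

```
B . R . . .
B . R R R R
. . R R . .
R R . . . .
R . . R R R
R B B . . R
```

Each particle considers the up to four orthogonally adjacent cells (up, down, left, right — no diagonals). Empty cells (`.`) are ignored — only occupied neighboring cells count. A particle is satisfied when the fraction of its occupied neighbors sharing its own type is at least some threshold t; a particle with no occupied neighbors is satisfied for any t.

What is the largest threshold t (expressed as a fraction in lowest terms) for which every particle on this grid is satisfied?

1/2

(0,0)B 1/1
(0,2)R 1/1
(1,0)B 1/1
(1,2)R 3/3
(1,3)R 3/3
(1,4)R 2/2
(1,5)R 1/1
(2,2)R 2/2
(2,3)R 2/2
(3,0)R 2/2
(3,1)R 1/1
(4,0)R 2/2
(4,3)R 1/1
(4,4)R 2/2
(4,5)R 2/2
(5,0)R 1/2
(5,1)B 1/2
(5,2)B 1/1
(5,5)R 1/1
The smallest same-type fraction is 1/2 at (5,0), which reduces to 1/2. Any threshold above that leaves this particle unsatisfied.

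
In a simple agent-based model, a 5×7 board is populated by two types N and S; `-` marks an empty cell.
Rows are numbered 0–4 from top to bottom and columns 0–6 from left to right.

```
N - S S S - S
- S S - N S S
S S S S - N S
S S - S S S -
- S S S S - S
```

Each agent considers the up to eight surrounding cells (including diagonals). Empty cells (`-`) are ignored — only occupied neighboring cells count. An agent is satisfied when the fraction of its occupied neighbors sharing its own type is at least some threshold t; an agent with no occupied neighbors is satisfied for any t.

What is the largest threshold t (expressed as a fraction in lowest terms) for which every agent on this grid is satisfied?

Row 0: (0,0)N 0/1 · (0,2)S 3/3 · (0,3)S 3/4 · (0,4)S 2/3 · (0,6)S 2/2
Row 1: (1,1)S 5/6 · (1,2)S 6/6 · (1,4)N 1/5 · (1,5)S 4/6 · (1,6)S 3/4
Row 2: (2,0)S 4/4 · (2,1)S 6/6 · (2,2)S 6/6 · (2,3)S 4/5 · (2,5)N 1/6 · (2,6)S 3/4
Row 3: (3,0)S 4/4 · (3,1)S 6/6 · (3,3)S 6/6 · (3,4)S 5/6 · (3,5)S 4/5
Row 4: (4,1)S 3/3 · (4,2)S 4/4 · (4,3)S 4/4 · (4,4)S 4/4 · (4,6)S 1/1
The smallest same-type fraction is 0/1 at (0,0), which reduces to 0/1. Any threshold above that leaves this agent unsatisfied.

0/1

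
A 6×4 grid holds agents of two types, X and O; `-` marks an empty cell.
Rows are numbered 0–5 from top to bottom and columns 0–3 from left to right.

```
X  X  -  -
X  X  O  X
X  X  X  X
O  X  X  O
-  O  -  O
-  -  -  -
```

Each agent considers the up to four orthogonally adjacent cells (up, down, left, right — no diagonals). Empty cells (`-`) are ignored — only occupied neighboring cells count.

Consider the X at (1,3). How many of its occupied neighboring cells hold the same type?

1

Occupied neighbors of (1,3): (2,3)=X, (1,2)=O.
Same type (X): 1 of 2.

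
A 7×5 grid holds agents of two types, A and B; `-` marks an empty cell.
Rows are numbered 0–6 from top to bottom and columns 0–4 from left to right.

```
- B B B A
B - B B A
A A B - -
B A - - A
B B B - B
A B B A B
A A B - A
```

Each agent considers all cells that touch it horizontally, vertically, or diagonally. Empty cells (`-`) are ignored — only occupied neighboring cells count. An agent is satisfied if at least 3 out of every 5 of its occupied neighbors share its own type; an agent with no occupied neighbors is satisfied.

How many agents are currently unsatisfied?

16

Row 0: (0,1)B 3/3 ✓ · (0,2)B 4/4 ✓ · (0,3)B 3/5 ✓ · (0,4)A 1/3 ✗
Row 1: (1,0)B 1/3 ✗ · (1,2)B 5/6 ✓ · (1,3)B 4/6 ✓ · (1,4)A 1/3 ✗
Row 2: (2,0)A 2/4 ✗ · (2,1)A 2/6 ✗ · (2,2)B 2/4 ✗
Row 3: (3,0)B 2/5 ✗ · (3,1)A 2/7 ✗ · (3,4)A 0/1 ✗
Row 4: (4,0)B 3/5 ✓ · (4,1)B 5/7 ✓ · (4,2)B 3/5 ✓ · (4,4)B 1/3 ✗
Row 5: (5,0)A 2/5 ✗ · (5,1)B 5/8 ✓ · (5,2)B 4/6 ✓ · (5,3)A 1/6 ✗ · (5,4)B 1/3 ✗
Row 6: (6,0)A 2/3 ✓ · (6,1)A 2/5 ✗ · (6,2)B 2/4 ✗ · (6,4)A 1/2 ✗
Unsatisfied: (0,4), (1,0), (1,4), (2,0), (2,1), (2,2), (3,0), (3,1), (3,4), (4,4), (5,0), (5,3), (5,4), (6,1), (6,2), (6,4) — 16 in total.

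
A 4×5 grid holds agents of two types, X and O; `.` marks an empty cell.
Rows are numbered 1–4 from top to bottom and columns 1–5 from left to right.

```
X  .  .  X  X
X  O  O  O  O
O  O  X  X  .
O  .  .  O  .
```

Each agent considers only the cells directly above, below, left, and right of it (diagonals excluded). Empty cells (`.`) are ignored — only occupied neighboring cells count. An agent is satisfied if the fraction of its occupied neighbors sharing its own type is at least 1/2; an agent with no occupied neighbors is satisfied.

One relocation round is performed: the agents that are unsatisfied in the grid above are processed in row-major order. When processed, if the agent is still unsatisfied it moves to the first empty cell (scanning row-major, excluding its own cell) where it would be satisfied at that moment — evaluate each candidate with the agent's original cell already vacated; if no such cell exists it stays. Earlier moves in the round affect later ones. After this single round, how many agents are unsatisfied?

Initially unsatisfied (in order): (2,1), (3,3), (3,4), (4,4).
  (2,1) → (1,2).
  (3,3) → (1,3).
  (3,4): no empty cell satisfies it; stays.
  (4,4) → (2,1).
Resulting grid:
X X X X X
O O O O O
O O . X .
O . . . .
Unsatisfied now: (3,4).

1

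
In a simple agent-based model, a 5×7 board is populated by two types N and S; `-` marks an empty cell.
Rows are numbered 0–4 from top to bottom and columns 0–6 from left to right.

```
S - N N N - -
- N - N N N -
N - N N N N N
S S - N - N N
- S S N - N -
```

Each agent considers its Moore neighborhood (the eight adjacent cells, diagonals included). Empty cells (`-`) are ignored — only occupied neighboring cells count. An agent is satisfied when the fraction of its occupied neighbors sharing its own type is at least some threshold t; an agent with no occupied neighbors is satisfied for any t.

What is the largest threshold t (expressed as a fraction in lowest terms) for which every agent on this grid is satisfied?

0/1

Row 0: (0,0)S 0/1 · (0,2)N 3/3 · (0,3)N 4/4 · (0,4)N 4/4
Row 1: (1,1)N 3/4 · (1,3)N 7/7 · (1,4)N 7/7 · (1,5)N 5/5
Row 2: (2,0)N 1/3 · (2,2)N 4/5 · (2,3)N 5/5 · (2,4)N 7/7 · (2,5)N 6/6 · (2,6)N 4/4
Row 3: (3,0)S 2/3 · (3,1)S 3/5 · (3,3)N 4/5 · (3,5)N 5/5 · (3,6)N 4/4
Row 4: (4,1)S 3/3 · (4,2)S 2/4 · (4,3)N 1/2 · (4,5)N 2/2
The smallest same-type fraction is 0/1 at (0,0), which reduces to 0/1. Any threshold above that leaves this agent unsatisfied.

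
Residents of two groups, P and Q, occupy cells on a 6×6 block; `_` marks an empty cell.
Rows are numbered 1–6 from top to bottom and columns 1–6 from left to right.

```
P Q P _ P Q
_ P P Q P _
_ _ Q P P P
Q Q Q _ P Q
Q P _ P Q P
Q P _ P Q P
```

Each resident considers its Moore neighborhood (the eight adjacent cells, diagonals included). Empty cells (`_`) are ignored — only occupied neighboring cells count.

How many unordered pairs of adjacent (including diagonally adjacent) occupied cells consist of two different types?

37

Scan each occupied cell's neighbors to the right and below (and the two forward diagonals) so each pair is counted once.
Row 1: P(1,1)–Q(1,2)≠ P(1,1)–P(2,2)= Q(1,2)–P(1,3)≠ Q(1,2)–P(2,2)≠ Q(1,2)–P(2,3)≠ P(1,3)–P(2,3)= P(1,3)–Q(2,4)≠ P(1,3)–P(2,2)= P(1,5)–Q(1,6)≠ P(1,5)–P(2,5)= P(1,5)–Q(2,4)≠ Q(1,6)–P(2,5)≠  → 8/12 unlike.
Row 2: P(2,2)–P(2,3)= P(2,2)–Q(3,3)≠ P(2,3)–Q(2,4)≠ P(2,3)–Q(3,3)≠ P(2,3)–P(3,4)= Q(2,4)–P(2,5)≠ Q(2,4)–P(3,4)≠ Q(2,4)–P(3,5)≠ Q(2,4)–Q(3,3)= P(2,5)–P(3,5)= P(2,5)–P(3,6)= P(2,5)–P(3,4)=  → 6/12 unlike.
Row 3: Q(3,3)–P(3,4)≠ Q(3,3)–Q(4,3)= Q(3,3)–Q(4,2)= P(3,4)–P(3,5)= P(3,4)–P(4,5)= P(3,4)–Q(4,3)≠ P(3,5)–P(3,6)= P(3,5)–P(4,5)= P(3,5)–Q(4,6)≠ P(3,6)–Q(4,6)≠ P(3,6)–P(4,5)=  → 4/11 unlike.
Row 4: Q(4,1)–Q(4,2)= Q(4,1)–Q(5,1)= Q(4,1)–P(5,2)≠ Q(4,2)–Q(4,3)= Q(4,2)–P(5,2)≠ Q(4,2)–Q(5,1)= Q(4,3)–P(5,4)≠ Q(4,3)–P(5,2)≠ P(4,5)–Q(4,6)≠ P(4,5)–Q(5,5)≠ P(4,5)–P(5,6)= P(4,5)–P(5,4)= Q(4,6)–P(5,6)≠ Q(4,6)–Q(5,5)=  → 7/14 unlike.
Row 5: Q(5,1)–P(5,2)≠ Q(5,1)–Q(6,1)= Q(5,1)–P(6,2)≠ P(5,2)–P(6,2)= P(5,2)–Q(6,1)≠ P(5,4)–Q(5,5)≠ P(5,4)–P(6,4)= P(5,4)–Q(6,5)≠ Q(5,5)–P(5,6)≠ Q(5,5)–Q(6,5)= Q(5,5)–P(6,6)≠ Q(5,5)–P(6,4)≠ P(5,6)–P(6,6)= P(5,6)–Q(6,5)≠  → 9/14 unlike.
Row 6: Q(6,1)–P(6,2)≠ P(6,4)–Q(6,5)≠ Q(6,5)–P(6,6)≠  → 3/3 unlike.
Total adjacent occupied pairs: 66; unlike-type pairs: 37.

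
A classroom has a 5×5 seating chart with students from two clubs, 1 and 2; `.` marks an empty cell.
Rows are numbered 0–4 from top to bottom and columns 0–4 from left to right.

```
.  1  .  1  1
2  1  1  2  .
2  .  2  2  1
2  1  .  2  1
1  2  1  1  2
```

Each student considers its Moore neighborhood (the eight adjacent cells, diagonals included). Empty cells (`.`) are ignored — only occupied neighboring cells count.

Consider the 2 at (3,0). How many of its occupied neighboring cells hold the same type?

2

Occupied neighbors of (3,0): (2,0)=2, (3,1)=1, (4,0)=1, (4,1)=2.
Same type (2): 2 of 4.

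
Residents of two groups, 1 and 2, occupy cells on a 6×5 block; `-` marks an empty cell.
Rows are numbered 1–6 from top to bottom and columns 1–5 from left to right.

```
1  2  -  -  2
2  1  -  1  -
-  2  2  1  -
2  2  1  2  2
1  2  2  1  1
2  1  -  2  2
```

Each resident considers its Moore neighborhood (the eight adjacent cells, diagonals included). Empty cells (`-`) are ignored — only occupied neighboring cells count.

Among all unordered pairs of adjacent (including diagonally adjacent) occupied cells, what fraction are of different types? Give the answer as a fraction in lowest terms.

Scan each occupied cell's neighbors to the right and below (and the two forward diagonals) so each pair is counted once.
From row 1: 4 unlike of 6 pairs (running 4/6).
From row 2: 4 unlike of 6 pairs (running 8/12).
From row 3: 5 unlike of 11 pairs (running 13/23).
From row 4: 10 unlike of 17 pairs (running 23/40).
From row 5: 9 unlike of 14 pairs (running 32/54).
From row 6: 1 unlike of 2 pairs (running 33/56).
Total adjacent occupied pairs: 56; unlike-type pairs: 33.
33/56 is already in lowest terms.

33/56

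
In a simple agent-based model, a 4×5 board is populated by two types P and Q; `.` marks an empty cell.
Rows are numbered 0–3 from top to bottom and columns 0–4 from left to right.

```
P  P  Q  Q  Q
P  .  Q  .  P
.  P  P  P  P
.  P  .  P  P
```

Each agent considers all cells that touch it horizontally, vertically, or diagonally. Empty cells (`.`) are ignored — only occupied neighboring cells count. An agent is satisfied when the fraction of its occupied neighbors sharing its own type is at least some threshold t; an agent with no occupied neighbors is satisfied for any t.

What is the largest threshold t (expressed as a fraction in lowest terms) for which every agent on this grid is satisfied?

1/3

Row 0: (0,0)P 2/2 · (0,1)P 2/4 · (0,2)Q 2/3 · (0,3)Q 3/4 · (0,4)Q 1/2
Row 1: (1,0)P 3/3 · (1,2)Q 2/6 · (1,4)P 2/4
Row 2: (2,1)P 3/4 · (2,2)P 4/5 · (2,3)P 5/6 · (2,4)P 4/4
Row 3: (3,1)P 2/2 · (3,3)P 4/4 · (3,4)P 3/3
The smallest same-type fraction is 2/6 at (1,2), which reduces to 1/3. Any threshold above that leaves this agent unsatisfied.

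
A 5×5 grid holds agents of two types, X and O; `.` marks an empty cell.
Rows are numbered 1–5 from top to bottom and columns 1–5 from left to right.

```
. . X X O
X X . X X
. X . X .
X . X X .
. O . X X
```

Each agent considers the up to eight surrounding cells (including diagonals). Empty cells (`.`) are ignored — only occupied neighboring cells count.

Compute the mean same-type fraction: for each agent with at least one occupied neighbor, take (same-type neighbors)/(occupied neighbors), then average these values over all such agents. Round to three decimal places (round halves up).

(1,3)X 3/3
(1,4)X 3/4
(1,5)O 0/3
(2,1)X 2/2
(2,2)X 3/3
(2,4)X 4/5
(2,5)X 3/4
(3,2)X 4/4
(3,4)X 4/4
(4,1)X 1/2
(4,3)X 4/5
(4,4)X 4/4
(5,2)O 0/2
(5,4)X 3/3
(5,5)X 2/2
Sum over 15 agents: 3/3 + 3/4 + 0/3 + 2/2 + 3/3 + 4/5 + 3/4 + 4/4 + 4/4 + 1/2 + 4/5 + 4/4 + 0/2 + 3/3 + 2/2 = 58/5; mean = 58/5 ÷ 15 = 58/75 = 0.773333… → 0.773.

0.773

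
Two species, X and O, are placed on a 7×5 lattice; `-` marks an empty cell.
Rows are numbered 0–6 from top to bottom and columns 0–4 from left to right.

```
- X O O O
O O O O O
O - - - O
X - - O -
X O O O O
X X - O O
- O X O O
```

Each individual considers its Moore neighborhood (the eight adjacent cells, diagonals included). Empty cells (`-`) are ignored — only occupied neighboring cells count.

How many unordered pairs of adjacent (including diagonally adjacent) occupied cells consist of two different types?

Scan each occupied cell's neighbors to the right and below (and the two forward diagonals) so each pair is counted once.
From row 0: 4 unlike of 14 pairs (running 4/14).
From row 1: 0 unlike of 8 pairs (running 4/22).
From row 2: 1 unlike of 2 pairs (running 5/24).
From row 3: 1 unlike of 5 pairs (running 6/29).
From row 4: 4 unlike of 14 pairs (running 10/43).
From row 5: 3 unlike of 10 pairs (running 13/53).
From row 6: 2 unlike of 3 pairs (running 15/56).
Total adjacent occupied pairs: 56; unlike-type pairs: 15.

15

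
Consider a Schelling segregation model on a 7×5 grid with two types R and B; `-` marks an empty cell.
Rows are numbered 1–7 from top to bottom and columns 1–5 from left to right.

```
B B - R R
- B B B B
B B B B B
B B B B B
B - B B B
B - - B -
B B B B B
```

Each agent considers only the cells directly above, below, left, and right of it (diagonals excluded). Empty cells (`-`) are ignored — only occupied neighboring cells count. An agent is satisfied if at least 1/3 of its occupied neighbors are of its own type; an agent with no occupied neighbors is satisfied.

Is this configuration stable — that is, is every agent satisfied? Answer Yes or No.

(1,1)B 1/1 ok
(1,2)B 2/2 ok
(1,4)R 1/2 ok
(1,5)R 1/2 ok
(2,2)B 3/3 ok
(2,3)B 3/3 ok
(2,4)B 3/4 ok
(2,5)B 2/3 ok
(3,1)B 2/2 ok
(3,2)B 4/4 ok
(3,3)B 4/4 ok
(3,4)B 4/4 ok
(3,5)B 3/3 ok
(4,1)B 3/3 ok
(4,2)B 3/3 ok
(4,3)B 4/4 ok
(4,4)B 4/4 ok
(4,5)B 3/3 ok
(5,1)B 2/2 ok
(5,3)B 2/2 ok
(5,4)B 4/4 ok
(5,5)B 2/2 ok
(6,1)B 2/2 ok
(6,4)B 2/2 ok
(7,1)B 2/2 ok
(7,2)B 2/2 ok
(7,3)B 2/2 ok
(7,4)B 3/3 ok
(7,5)B 1/1 ok
All meet the threshold, so the configuration is stable.

Yes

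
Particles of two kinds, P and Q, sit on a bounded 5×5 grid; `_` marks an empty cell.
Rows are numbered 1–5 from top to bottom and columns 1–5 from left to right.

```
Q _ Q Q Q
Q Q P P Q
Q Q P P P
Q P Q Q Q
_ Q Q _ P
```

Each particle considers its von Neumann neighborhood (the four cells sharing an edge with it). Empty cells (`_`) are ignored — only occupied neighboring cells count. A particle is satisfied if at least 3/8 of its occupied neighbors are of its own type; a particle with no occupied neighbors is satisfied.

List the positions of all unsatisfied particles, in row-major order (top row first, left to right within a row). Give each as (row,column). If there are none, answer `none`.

Row 1: (1,1)Q 1/1 ✓ · (1,3)Q 1/2 ✓ · (1,4)Q 2/3 ✓ · (1,5)Q 2/2 ✓
Row 2: (2,1)Q 3/3 ✓ · (2,2)Q 2/3 ✓ · (2,3)P 2/4 ✓ · (2,4)P 2/4 ✓ · (2,5)Q 1/3 ✗
Row 3: (3,1)Q 3/3 ✓ · (3,2)Q 2/4 ✓ · (3,3)P 2/4 ✓ · (3,4)P 3/4 ✓ · (3,5)P 1/3 ✗
Row 4: (4,1)Q 1/2 ✓ · (4,2)P 0/4 ✗ · (4,3)Q 2/4 ✓ · (4,4)Q 2/3 ✓ · (4,5)Q 1/3 ✗
Row 5: (5,2)Q 1/2 ✓ · (5,3)Q 2/2 ✓ · (5,5)P 0/1 ✗

(2,5), (3,5), (4,2), (4,5), (5,5)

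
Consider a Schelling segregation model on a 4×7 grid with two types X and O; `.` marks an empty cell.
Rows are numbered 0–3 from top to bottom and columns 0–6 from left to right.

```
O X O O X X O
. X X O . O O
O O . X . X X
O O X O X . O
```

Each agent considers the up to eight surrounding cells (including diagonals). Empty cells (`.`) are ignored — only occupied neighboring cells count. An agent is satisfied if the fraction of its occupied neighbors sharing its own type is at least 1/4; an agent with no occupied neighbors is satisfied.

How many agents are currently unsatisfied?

(0,0)O 0/2 unhappy
(0,1)X 2/4 ok
(0,2)O 2/5 ok
(0,3)O 2/4 ok
(0,4)X 1/4 ok
(0,5)X 1/4 ok
(0,6)O 2/3 ok
(1,1)X 2/6 ok
(1,2)X 3/7 ok
(1,3)O 2/5 ok
(1,5)O 2/6 ok
(1,6)O 2/5 ok
(2,0)O 3/4 ok
(2,1)O 3/6 ok
(2,3)X 3/5 ok
(2,5)X 2/5 ok
(2,6)X 1/4 ok
(3,0)O 3/3 ok
(3,1)O 3/4 ok
(3,2)X 1/4 ok
(3,3)O 0/3 unhappy
(3,4)X 2/3 ok
(3,6)O 0/2 unhappy
Unsatisfied: (0,0), (3,3), (3,6) — 3 in total.

3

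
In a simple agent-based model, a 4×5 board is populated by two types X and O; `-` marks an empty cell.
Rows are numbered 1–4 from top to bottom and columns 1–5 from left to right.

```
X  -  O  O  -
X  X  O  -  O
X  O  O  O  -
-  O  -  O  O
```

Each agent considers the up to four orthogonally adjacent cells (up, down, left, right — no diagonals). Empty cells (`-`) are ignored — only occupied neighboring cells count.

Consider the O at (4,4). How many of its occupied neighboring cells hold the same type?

Occupied neighbors of (4,4): (3,4)=O, (4,5)=O.
Same type (O): 2 of 2.

2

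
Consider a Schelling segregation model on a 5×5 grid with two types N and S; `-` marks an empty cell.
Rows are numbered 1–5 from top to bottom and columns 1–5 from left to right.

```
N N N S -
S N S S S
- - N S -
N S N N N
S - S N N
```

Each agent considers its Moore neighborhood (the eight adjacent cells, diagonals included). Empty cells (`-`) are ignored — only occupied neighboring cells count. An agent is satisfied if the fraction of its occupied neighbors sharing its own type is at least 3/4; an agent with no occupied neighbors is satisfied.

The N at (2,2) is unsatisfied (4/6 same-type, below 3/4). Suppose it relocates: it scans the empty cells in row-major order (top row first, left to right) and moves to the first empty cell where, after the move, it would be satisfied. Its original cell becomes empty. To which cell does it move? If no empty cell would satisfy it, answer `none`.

none

Vacating (2,2). Empty cells in order:
  (1,5): 0/3 same-type → still unsatisfied.
  (3,1): 1/3 same-type → still unsatisfied.
  (3,2): 3/6 same-type → still unsatisfied.
  (3,5): 2/5 same-type → still unsatisfied.
  (5,2): 2/5 same-type → still unsatisfied.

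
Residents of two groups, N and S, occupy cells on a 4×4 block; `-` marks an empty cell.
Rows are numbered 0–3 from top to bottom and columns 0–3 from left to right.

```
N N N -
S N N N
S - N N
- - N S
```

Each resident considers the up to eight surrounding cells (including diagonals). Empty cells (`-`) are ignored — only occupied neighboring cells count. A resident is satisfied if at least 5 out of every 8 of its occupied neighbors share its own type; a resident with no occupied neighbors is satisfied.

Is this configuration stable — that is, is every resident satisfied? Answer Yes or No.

(0,0)N 2/3 ok
(0,1)N 4/5 ok
(0,2)N 4/4 ok
(1,0)S 1/4 unhappy
(1,1)N 5/7 ok
(1,2)N 6/6 ok
(1,3)N 4/4 ok
(2,0)S 1/2 unhappy
(2,2)N 5/6 ok
(2,3)N 4/5 ok
(3,2)N 2/3 ok
(3,3)S 0/3 unhappy
For instance (1,0) has only 1/4 same-type neighbors, below 5/8.

No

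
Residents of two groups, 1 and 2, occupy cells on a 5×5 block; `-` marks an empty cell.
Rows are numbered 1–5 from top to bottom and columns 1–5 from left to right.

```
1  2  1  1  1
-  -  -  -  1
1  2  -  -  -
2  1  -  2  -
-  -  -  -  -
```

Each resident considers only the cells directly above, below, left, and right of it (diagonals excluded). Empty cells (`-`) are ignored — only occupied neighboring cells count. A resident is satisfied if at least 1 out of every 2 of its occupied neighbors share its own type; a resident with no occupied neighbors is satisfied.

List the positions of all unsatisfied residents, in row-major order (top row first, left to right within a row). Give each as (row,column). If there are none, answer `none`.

(1,1), (1,2), (3,1), (3,2), (4,1), (4,2)

(1,1)1 0/1 not
(1,2)2 0/2 not
(1,3)1 1/2 satisfied
(1,4)1 2/2 satisfied
(1,5)1 2/2 satisfied
(2,5)1 1/1 satisfied
(3,1)1 0/2 not
(3,2)2 0/2 not
(4,1)2 0/2 not
(4,2)1 0/2 not
(4,4)2 0/0 satisfied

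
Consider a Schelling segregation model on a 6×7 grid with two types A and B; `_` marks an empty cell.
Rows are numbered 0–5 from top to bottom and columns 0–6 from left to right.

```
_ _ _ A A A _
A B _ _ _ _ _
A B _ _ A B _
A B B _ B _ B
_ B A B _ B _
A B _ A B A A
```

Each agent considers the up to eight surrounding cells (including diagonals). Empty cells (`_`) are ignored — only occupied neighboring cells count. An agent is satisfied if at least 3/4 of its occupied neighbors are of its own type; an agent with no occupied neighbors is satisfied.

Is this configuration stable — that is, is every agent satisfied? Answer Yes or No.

No

(0,3)A 1/1 ✓
(0,4)A 2/2 ✓
(0,5)A 1/1 ✓
(1,0)A 1/3 ✗
(1,1)B 1/3 ✗
(2,0)A 2/5 ✗
(2,1)B 3/6 ✗
(2,4)A 0/2 ✗
(2,5)B 2/3 ✗
(3,0)A 1/4 ✗
(3,1)B 3/6 ✗
(3,2)B 4/5 ✓
(3,4)B 3/4 ✓
(3,6)B 2/2 ✓
(4,1)B 3/6 ✗
(4,2)A 1/6 ✗
(4,3)B 3/5 ✗
(4,5)B 3/5 ✗
(5,0)A 0/2 ✗
(5,1)B 1/3 ✗
(5,3)A 1/3 ✗
(5,4)B 2/4 ✗
(5,5)A 1/3 ✗
(5,6)A 1/2 ✗
For instance (1,0) has only 1/3 same-type neighbors, below 3/4.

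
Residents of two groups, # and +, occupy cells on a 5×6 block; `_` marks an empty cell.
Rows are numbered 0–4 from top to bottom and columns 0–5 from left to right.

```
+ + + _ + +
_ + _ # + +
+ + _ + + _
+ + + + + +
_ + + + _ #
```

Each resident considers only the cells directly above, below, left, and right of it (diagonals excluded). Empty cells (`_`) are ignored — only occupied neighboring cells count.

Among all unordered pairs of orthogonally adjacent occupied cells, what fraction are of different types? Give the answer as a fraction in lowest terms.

Scan each occupied cell's neighbors to the right and below so each pair is counted once.
From row 0: 0 unlike of 6 pairs (running 0/6).
From row 1: 2 unlike of 5 pairs (running 2/11).
From row 2: 0 unlike of 6 pairs (running 2/17).
From row 3: 1 unlike of 9 pairs (running 3/26).
From row 4: 0 unlike of 2 pairs (running 3/28).
Total adjacent occupied pairs: 28; unlike-type pairs: 3.
3/28 is already in lowest terms.

3/28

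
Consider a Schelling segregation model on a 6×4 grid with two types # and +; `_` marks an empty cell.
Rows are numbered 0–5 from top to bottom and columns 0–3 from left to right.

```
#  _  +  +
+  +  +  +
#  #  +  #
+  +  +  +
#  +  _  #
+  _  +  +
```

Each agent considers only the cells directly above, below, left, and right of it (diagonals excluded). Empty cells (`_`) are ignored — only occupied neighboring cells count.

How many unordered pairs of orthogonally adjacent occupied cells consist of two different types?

Scan each occupied cell's neighbors to the right and below so each pair is counted once.
Row 0: #(0,0)–+(1,0)≠ +(0,2)–+(0,3)= +(0,2)–+(1,2)= +(0,3)–+(1,3)=  → 1/4 unlike.
Row 1: +(1,0)–+(1,1)= +(1,0)–#(2,0)≠ +(1,1)–+(1,2)= +(1,1)–#(2,1)≠ +(1,2)–+(1,3)= +(1,2)–+(2,2)= +(1,3)–#(2,3)≠  → 3/7 unlike.
Row 2: #(2,0)–#(2,1)= #(2,0)–+(3,0)≠ #(2,1)–+(2,2)≠ #(2,1)–+(3,1)≠ +(2,2)–#(2,3)≠ +(2,2)–+(3,2)= #(2,3)–+(3,3)≠  → 5/7 unlike.
Row 3: +(3,0)–+(3,1)= +(3,0)–#(4,0)≠ +(3,1)–+(3,2)= +(3,1)–+(4,1)= +(3,2)–+(3,3)= +(3,3)–#(4,3)≠  → 2/6 unlike.
Row 4: #(4,0)–+(4,1)≠ #(4,0)–+(5,0)≠ #(4,3)–+(5,3)≠  → 3/3 unlike.
Row 5: +(5,2)–+(5,3)=  → 0/1 unlike.
Total adjacent occupied pairs: 28; unlike-type pairs: 14.

14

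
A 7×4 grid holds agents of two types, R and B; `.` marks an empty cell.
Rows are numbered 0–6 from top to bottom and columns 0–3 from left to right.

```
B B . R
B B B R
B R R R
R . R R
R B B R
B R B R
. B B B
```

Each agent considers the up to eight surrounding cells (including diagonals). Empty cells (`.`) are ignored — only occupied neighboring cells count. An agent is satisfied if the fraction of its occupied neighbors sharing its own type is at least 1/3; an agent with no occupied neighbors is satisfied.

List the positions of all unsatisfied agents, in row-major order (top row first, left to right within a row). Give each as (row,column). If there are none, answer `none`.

(1,2), (4,2), (5,1), (5,3)

Row 0: (0,0)B 3/3 ok · (0,1)B 4/4 ok · (0,3)R 1/2 ok
Row 1: (1,0)B 4/5 ok · (1,1)B 5/7 ok · (1,2)B 2/7 unhappy · (1,3)R 3/4 ok
Row 2: (2,0)B 2/4 ok · (2,1)R 3/7 ok · (2,2)R 5/7 ok · (2,3)R 4/5 ok
Row 3: (3,0)R 2/4 ok · (3,2)R 5/7 ok · (3,3)R 4/5 ok
Row 4: (4,0)R 2/4 ok · (4,1)B 3/7 ok · (4,2)B 2/7 unhappy · (4,3)R 3/5 ok
Row 5: (5,0)B 2/4 ok · (5,1)R 1/7 unhappy · (5,2)B 5/8 ok · (5,3)R 1/5 unhappy
Row 6: (6,1)B 3/4 ok · (6,2)B 3/5 ok · (6,3)B 2/3 ok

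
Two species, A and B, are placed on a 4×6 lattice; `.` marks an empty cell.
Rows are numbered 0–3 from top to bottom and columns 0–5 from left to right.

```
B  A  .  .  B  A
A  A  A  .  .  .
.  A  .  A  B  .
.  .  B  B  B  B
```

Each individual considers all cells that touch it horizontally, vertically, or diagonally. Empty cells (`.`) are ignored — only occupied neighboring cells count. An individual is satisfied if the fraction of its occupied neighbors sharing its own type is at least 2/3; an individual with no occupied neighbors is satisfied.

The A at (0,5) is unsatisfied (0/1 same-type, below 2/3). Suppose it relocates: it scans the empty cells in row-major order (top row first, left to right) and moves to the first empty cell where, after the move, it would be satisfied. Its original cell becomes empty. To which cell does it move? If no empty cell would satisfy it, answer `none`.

(0,2)

Vacating (0,5). Empty cells in order:
  (0,2): 3/3 same-type → satisfied — stop here.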